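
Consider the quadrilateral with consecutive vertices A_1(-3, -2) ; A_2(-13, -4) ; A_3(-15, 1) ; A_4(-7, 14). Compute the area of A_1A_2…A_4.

117

Σ = (-14) + (-73) + (-203) + (56) = -234
Area = |Σ|/2 = 117.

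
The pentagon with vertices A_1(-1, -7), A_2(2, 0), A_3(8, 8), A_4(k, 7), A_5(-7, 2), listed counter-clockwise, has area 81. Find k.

Write out the shoelace sum; only the two edges meeting at A_4 involve k:
2·Area = [(8·7 − k·8) + (k·2 − (-7)·7)] + 81
       = -6·k + 186 = 162
⇒ k = 4.

4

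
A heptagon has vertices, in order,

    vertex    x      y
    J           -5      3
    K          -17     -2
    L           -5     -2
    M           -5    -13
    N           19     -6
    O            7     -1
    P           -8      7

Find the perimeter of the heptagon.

96

|JK| = √((-12)² + (-5)²) = √169 = 13
|KL| = √((12)² + (0)²) = √144 = 12
|LM| = √((0)² + (-11)²) = √121 = 11
|MN| = √((24)² + (7)²) = √625 = 25
|NO| = √((-12)² + (5)²) = √169 = 13
|OP| = √((-15)² + (8)²) = √289 = 17
|PJ| = √((3)² + (-4)²) = √25 = 5
Perimeter = 13 + 12 + 11 + 25 + 13 + 17 + 5 = 96.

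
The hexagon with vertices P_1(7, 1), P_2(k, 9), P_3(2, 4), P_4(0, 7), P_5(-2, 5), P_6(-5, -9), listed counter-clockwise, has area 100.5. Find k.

9

Write out the shoelace sum; only the two edges meeting at P_2 involve k:
2·Area = [(7·9 − k·1) + (k·4 − 2·9)] + 129
       = 3·k + 174 = 201
⇒ k = 9.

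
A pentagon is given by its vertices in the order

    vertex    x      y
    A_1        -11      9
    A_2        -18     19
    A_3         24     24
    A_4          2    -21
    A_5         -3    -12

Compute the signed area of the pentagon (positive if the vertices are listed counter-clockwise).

-866.5

Σ = (-47) + (-888) + (-552) + (-87) + (-159) = -1733
Signed area = Σ/2 = -866.5 (negative ⇒ clockwise traversal).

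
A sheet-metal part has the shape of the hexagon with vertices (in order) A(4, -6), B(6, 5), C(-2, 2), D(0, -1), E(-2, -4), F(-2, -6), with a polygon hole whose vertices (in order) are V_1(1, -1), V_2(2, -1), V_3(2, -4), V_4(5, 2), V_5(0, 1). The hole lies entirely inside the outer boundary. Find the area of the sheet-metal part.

Outer boundary:
A→B: (4)(5) − (6)(-6) = 56
B→C: (6)(2) − (-2)(5) = 22
C→D: (-2)(-1) − (0)(2) = 2
D→E: (0)(-4) − (-2)(-1) = -2
E→F: (-2)(-6) − (-2)(-4) = 4
F→A: (-2)(-6) − (4)(-6) = 36
Σ = 118
Area = |Σ|/2 = 59.
Hole:
Apply the shoelace (surveyor's) formula: 2A = Σ (x_i·y_{i+1} − x_{i+1}·y_i), indices taken mod 5.
Σ = (1) + (-6) + (24) + (5) + (-1) = 23
Area = |Σ|/2 = 11.5.
Net area = 59 − 11.5 = 47.5.

47.5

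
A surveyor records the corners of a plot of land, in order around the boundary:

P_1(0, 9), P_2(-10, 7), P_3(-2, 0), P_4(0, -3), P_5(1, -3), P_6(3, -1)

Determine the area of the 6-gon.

Σ = (90) + (14) + (6) + (3) + (8) + (27) = 148
Area = |Σ|/2 = 74.

74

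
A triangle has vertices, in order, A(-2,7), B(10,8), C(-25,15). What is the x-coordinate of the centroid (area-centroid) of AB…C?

Apply Gauss's area formula. First the cross-terms c_i = x_i·y_{i+1} − x_{i+1}·y_i:
  -86, 350, -145  ⇒  2A = 119, A = 59.5.
Then Σ (x_i + x_{i+1})·c_i = -2023, so x̄ = -2023 / (6·59.5) = -17/3.

-17/3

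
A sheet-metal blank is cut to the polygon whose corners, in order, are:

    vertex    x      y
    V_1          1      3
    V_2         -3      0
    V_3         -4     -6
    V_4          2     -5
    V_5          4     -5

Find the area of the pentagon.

V_1→V_2: (1)(0) − (-3)(3) = 9
V_2→V_3: (-3)(-6) − (-4)(0) = 18
V_3→V_4: (-4)(-5) − (2)(-6) = 32
V_4→V_5: (2)(-5) − (4)(-5) = 10
V_5→V_1: (4)(3) − (1)(-5) = 17
Σ = 86
Area = |Σ|/2 = 43.

43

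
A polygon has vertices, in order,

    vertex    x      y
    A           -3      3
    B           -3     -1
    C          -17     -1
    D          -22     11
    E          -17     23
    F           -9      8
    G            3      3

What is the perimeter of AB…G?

|AB| = √((0)² + (-4)²) = √16 = 4
|BC| = √((-14)² + (0)²) = √196 = 14
|CD| = √((-5)² + (12)²) = √169 = 13
|DE| = √((5)² + (12)²) = √169 = 13
|EF| = √((8)² + (-15)²) = √289 = 17
|FG| = √((12)² + (-5)²) = √169 = 13
|GA| = √((-6)² + (0)²) = √36 = 6
Perimeter = 4 + 14 + 13 + 13 + 17 + 13 + 6 = 80.

80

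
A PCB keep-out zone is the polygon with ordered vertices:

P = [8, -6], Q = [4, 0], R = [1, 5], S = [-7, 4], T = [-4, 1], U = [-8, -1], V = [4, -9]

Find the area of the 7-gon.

114

Σ = (24) + (20) + (39) + (9) + (12) + (76) + (48) = 228
Area = |Σ|/2 = 114.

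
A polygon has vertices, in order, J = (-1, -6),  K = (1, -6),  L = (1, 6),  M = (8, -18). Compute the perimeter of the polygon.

54

|JK| = √((2)² + (0)²) = √4 = 2
|KL| = √((0)² + (12)²) = √144 = 12
|LM| = √((7)² + (-24)²) = √625 = 25
|MJ| = √((-9)² + (12)²) = √225 = 15
Perimeter = 2 + 12 + 25 + 15 = 54.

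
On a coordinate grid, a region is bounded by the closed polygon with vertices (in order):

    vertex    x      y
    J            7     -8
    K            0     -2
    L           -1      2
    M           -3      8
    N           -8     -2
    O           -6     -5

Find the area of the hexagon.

Apply the surveyor's formula: 2A = Σ (x_i·y_{i+1} − x_{i+1}·y_i), indices taken mod 6.
J→K: (7)(-2) − (0)(-8) = -14
K→L: (0)(2) − (-1)(-2) = -2
L→M: (-1)(8) − (-3)(2) = -2
M→N: (-3)(-2) − (-8)(8) = 70
N→O: (-8)(-5) − (-6)(-2) = 28
O→J: (-6)(-8) − (7)(-5) = 83
Σ = 163
Area = |Σ|/2 = 81.5.

81.5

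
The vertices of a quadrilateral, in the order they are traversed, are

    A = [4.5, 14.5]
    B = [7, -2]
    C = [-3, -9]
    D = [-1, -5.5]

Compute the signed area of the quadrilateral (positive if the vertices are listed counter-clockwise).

Apply the shoelace formula: 2A = Σ (x_i·y_{i+1} − x_{i+1}·y_i), indices taken mod 4.
A→B: (4.5)(-2) − (7)(14.5) = -110.5
B→C: (7)(-9) − (-3)(-2) = -69
C→D: (-3)(-5.5) − (-1)(-9) = 7.5
D→A: (-1)(14.5) − (4.5)(-5.5) = 10.25
Σ = -161.75
Signed area = Σ/2 = -80.875 (negative ⇒ clockwise traversal).

-80.875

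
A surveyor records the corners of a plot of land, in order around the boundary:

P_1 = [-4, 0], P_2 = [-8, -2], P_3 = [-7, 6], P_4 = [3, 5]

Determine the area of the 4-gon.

43.5

Apply Gauss's area formula: 2A = Σ (x_i·y_{i+1} − x_{i+1}·y_i), indices taken mod 4.
Σ = (8) + (-62) + (-53) + (20) = -87
Area = |Σ|/2 = 43.5.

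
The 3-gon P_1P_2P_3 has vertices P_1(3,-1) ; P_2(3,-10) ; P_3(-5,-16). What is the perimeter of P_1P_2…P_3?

|P_1P_2| = √((0)² + (-9)²) = √81 = 9
|P_2P_3| = √((-8)² + (-6)²) = √100 = 10
|P_3P_1| = √((8)² + (15)²) = √289 = 17
Perimeter = 9 + 10 + 17 = 36.

36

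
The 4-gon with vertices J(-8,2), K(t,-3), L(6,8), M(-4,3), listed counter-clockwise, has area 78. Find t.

8

Write out the shoelace sum; only the two edges meeting at K involve t:
2·Area = [((-8)·(-3) − t·2) + (t·8 − 6·(-3))] + 66
       = 6·t + 108 = 156
⇒ t = 8.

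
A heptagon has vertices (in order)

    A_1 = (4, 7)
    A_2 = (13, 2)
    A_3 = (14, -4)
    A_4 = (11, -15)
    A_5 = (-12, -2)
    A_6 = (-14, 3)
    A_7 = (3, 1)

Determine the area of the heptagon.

Σ = (-83) + (-80) + (-166) + (-202) + (-64) + (-23) + (17) = -601
Area = |Σ|/2 = 300.5.

300.5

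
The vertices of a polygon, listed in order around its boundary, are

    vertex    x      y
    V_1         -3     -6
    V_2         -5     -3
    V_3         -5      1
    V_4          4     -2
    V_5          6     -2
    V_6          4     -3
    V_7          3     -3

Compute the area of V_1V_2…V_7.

35.5

Apply the shoelace formula: 2A = Σ (x_i·y_{i+1} − x_{i+1}·y_i), indices taken mod 7.
Σ = (-21) + (-20) + (6) + (4) + (-10) + (-3) + (-27) = -71
Area = |Σ|/2 = 35.5.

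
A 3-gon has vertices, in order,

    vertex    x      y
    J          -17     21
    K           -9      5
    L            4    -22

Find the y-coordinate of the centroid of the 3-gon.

Apply the shoelace formula. First the cross-terms c_i = x_i·y_{i+1} − x_{i+1}·y_i:
  104, 178, -290  ⇒  2A = -8, A = -4.
Then Σ (y_i + y_{i+1})·c_i = -32, so ȳ = -32 / (6·(-4)) = 4/3.

4/3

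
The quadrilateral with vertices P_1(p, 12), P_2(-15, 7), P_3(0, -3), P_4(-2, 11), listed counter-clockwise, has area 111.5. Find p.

Write out the shoelace sum; only the two edges meeting at P_1 involve p:
2·Area = [((-2)·12 − p·11) + (p·7 − (-15)·12)] + 39
       = -4·p + 195 = 223
⇒ p = -7.

-7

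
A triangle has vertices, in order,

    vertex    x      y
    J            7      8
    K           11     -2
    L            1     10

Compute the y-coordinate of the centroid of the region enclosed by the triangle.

16/3

Apply the surveyor's formula. First the cross-terms c_i = x_i·y_{i+1} − x_{i+1}·y_i:
  -102, 112, -62  ⇒  2A = -52, A = -26.
Then Σ (y_i + y_{i+1})·c_i = -832, so ȳ = -832 / (6·(-26)) = 16/3.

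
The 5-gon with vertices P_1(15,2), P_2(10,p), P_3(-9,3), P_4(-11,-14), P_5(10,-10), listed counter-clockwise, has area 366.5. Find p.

6

The doubled signed area Σ (x_i y_{i+1} − x_{i+1} y_i) is linear in p.
With p=0 it equals 589; the coefficient of p is 24 (from the two edges through P_2).
So 24·p + 589 = 2·366.5 = 733 ⇒ p = 6.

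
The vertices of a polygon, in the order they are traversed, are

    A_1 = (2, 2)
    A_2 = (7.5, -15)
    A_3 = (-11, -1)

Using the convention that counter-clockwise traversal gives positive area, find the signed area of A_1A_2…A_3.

Apply Gauss's area formula: 2A = Σ (x_i·y_{i+1} − x_{i+1}·y_i), indices taken mod 3.
Cross-terms: -45, -172.5, -20  ⇒  Σ = -237.5
Signed area = Σ/2 = -118.75 (negative ⇒ clockwise traversal).

-118.75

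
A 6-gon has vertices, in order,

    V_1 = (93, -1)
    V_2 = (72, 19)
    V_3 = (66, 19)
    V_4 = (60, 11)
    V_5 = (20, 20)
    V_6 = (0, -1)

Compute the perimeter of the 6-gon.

208

|V_1V_2| = √((-21)² + (20)²) = √841 = 29
|V_2V_3| = √((-6)² + (0)²) = √36 = 6
|V_3V_4| = √((-6)² + (-8)²) = √100 = 10
|V_4V_5| = √((-40)² + (9)²) = √1681 = 41
|V_5V_6| = √((-20)² + (-21)²) = √841 = 29
|V_6V_1| = √((93)² + (0)²) = √8649 = 93
Perimeter = 29 + 6 + 10 + 41 + 29 + 93 = 208.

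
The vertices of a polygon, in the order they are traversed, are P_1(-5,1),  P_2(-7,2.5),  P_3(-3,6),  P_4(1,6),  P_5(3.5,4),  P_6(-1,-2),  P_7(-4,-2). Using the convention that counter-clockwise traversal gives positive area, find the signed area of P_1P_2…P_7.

Apply the shoelace (surveyor's) formula: 2A = Σ (x_i·y_{i+1} − x_{i+1}·y_i), indices taken mod 7.
Cross-terms: -5.5, -34.5, -24, -17, -3, -6, -14  ⇒  Σ = -104
Signed area = Σ/2 = -52 (negative ⇒ clockwise traversal).

-52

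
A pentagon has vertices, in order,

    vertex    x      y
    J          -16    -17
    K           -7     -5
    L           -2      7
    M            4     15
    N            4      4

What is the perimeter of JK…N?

|JK| = √((9)² + (12)²) = √225 = 15
|KL| = √((5)² + (12)²) = √169 = 13
|LM| = √((6)² + (8)²) = √100 = 10
|MN| = √((0)² + (-11)²) = √121 = 11
|NJ| = √((-20)² + (-21)²) = √841 = 29
Perimeter = 15 + 13 + 10 + 11 + 29 = 78.

78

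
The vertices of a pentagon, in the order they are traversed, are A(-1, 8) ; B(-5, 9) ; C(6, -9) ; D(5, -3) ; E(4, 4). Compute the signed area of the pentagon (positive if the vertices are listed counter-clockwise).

Apply the shoelace (surveyor's) formula: 2A = Σ (x_i·y_{i+1} − x_{i+1}·y_i), indices taken mod 5.
Σ = (31) + (-9) + (27) + (32) + (36) = 117
Signed area = Σ/2 = 58.5 (positive ⇒ counter-clockwise traversal).

58.5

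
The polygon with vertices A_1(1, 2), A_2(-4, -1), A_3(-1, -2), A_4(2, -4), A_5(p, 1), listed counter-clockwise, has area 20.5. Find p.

3

Write out the shoelace sum; only the two edges meeting at A_5 involve p:
2·Area = [(2·1 − p·(-4)) + (p·2 − 1·1)] + 22
       = 6·p + 23 = 41
⇒ p = 3.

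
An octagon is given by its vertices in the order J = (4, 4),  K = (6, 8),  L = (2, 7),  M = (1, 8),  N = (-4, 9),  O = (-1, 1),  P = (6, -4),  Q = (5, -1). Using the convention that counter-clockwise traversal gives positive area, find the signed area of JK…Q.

Σ = (8) + (26) + (9) + (41) + (5) + (-2) + (14) + (24) = 125
Signed area = Σ/2 = 62.5 (positive ⇒ counter-clockwise traversal).

62.5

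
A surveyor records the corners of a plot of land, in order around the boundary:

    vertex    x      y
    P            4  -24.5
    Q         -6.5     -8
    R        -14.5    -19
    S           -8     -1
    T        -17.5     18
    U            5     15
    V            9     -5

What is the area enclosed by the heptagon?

597.875

Σ = (-191.25) + (7.5) + (-137.5) + (-161.5) + (-352.5) + (-160) + (-200.5) = -1195.75
Area = |Σ|/2 = 597.875.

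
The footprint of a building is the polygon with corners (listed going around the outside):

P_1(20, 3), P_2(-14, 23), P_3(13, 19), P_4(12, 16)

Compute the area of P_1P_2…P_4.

183.5

Apply Gauss's area formula: 2A = Σ (x_i·y_{i+1} − x_{i+1}·y_i), indices taken mod 4.
P_1→P_2: (20)(23) − (-14)(3) = 502
P_2→P_3: (-14)(19) − (13)(23) = -565
P_3→P_4: (13)(16) − (12)(19) = -20
P_4→P_1: (12)(3) − (20)(16) = -284
Σ = -367
Area = |Σ|/2 = 183.5.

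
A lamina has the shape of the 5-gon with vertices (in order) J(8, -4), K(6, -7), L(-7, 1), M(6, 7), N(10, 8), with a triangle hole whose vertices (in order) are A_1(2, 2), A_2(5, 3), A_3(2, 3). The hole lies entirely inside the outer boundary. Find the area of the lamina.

Outer boundary:
Apply Gauss's area formula: 2A = Σ (x_i·y_{i+1} − x_{i+1}·y_i), indices taken mod 5.
Cross-terms: -32, -43, -55, -22, -104  ⇒  Σ = -256
Area = |Σ|/2 = 128.
Hole:
Apply the surveyor's formula: 2A = Σ (x_i·y_{i+1} − x_{i+1}·y_i), indices taken mod 3.
Σ = (-4) + (9) + (-2) = 3
Area = |Σ|/2 = 1.5.
Net area = 128 − 1.5 = 126.5.

126.5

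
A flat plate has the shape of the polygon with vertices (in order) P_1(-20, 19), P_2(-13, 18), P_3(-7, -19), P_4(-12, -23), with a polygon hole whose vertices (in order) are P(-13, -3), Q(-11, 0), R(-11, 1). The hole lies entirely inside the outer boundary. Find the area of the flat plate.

Outer boundary:
Apply Gauss's area formula: 2A = Σ (x_i·y_{i+1} − x_{i+1}·y_i), indices taken mod 4.
Σ = (-113) + (373) + (-67) + (-688) = -495
Area = |Σ|/2 = 247.5.
Hole:
P→Q: (-13)(0) − (-11)(-3) = -33
Q→R: (-11)(1) − (-11)(0) = -11
R→P: (-11)(-3) − (-13)(1) = 46
Σ = 2
Area = |Σ|/2 = 1.
Net area = 247.5 − 1 = 246.5.

246.5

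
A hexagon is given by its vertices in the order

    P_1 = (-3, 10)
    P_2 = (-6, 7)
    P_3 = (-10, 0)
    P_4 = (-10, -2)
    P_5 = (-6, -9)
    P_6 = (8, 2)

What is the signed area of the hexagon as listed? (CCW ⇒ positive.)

Apply the shoelace formula: 2A = Σ (x_i·y_{i+1} − x_{i+1}·y_i), indices taken mod 6.
Cross-terms: 39, 70, 20, 78, 60, 86  ⇒  Σ = 353
Signed area = Σ/2 = 176.5 (positive ⇒ counter-clockwise traversal).

176.5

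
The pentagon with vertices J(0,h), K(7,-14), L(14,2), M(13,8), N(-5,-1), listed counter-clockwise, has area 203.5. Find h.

-7

The doubled signed area Σ (x_i y_{i+1} − x_{i+1} y_i) is linear in h.
With h=0 it equals 323; the coefficient of h is -12 (from the two edges through J).
So -12·h + 323 = 2·203.5 = 407 ⇒ h = -7.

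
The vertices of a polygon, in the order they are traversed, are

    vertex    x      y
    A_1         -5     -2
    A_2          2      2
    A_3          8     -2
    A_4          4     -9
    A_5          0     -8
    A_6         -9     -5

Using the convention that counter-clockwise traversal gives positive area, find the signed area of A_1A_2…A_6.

Σ = (-6) + (-20) + (-64) + (-32) + (-72) + (-7) = -201
Signed area = Σ/2 = -100.5 (negative ⇒ clockwise traversal).

-100.5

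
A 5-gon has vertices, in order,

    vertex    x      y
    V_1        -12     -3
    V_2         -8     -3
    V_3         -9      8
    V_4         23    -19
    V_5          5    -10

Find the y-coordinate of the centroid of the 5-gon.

-881/181

Apply Gauss's area formula. First the cross-terms c_i = x_i·y_{i+1} − x_{i+1}·y_i:
  12, -91, -13, -135, -135  ⇒  2A = -362, A = -181.
Then Σ (y_i + y_{i+1})·c_i = 5286, so ȳ = 5286 / (6·(-181)) = -881/181.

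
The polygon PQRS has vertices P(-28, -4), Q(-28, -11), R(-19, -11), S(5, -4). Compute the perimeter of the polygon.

|PQ| = √((0)² + (-7)²) = √49 = 7
|QR| = √((9)² + (0)²) = √81 = 9
|RS| = √((24)² + (7)²) = √625 = 25
|SP| = √((-33)² + (0)²) = √1089 = 33
Perimeter = 7 + 9 + 25 + 33 = 74.

74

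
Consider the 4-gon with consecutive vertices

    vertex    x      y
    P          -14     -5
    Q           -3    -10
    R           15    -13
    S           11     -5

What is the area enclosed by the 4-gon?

Cross-terms: 125, 189, 68, -125  ⇒  Σ = 257
Area = |Σ|/2 = 128.5.

128.5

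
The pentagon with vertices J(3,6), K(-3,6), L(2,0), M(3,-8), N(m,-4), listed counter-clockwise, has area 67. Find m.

9

The doubled signed area Σ (x_i y_{i+1} − x_{i+1} y_i) is linear in m.
With m=0 it equals 8; the coefficient of m is 14 (from the two edges through N).
So 14·m + 8 = 2·67 = 134 ⇒ m = 9.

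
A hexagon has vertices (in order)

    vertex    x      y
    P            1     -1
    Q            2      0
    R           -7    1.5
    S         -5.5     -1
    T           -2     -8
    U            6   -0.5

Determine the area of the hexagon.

52.875

Σ = (2) + (3) + (15.25) + (42) + (49) + (-5.5) = 105.75
Area = |Σ|/2 = 52.875.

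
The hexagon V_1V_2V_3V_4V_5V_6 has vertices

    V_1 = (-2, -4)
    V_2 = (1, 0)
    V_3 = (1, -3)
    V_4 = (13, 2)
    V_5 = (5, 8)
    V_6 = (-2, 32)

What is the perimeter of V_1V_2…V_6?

|V_1V_2| = √((3)² + (4)²) = √25 = 5
|V_2V_3| = √((0)² + (-3)²) = √9 = 3
|V_3V_4| = √((12)² + (5)²) = √169 = 13
|V_4V_5| = √((-8)² + (6)²) = √100 = 10
|V_5V_6| = √((-7)² + (24)²) = √625 = 25
|V_6V_1| = √((0)² + (-36)²) = √1296 = 36
Perimeter = 5 + 3 + 13 + 10 + 25 + 36 = 92.

92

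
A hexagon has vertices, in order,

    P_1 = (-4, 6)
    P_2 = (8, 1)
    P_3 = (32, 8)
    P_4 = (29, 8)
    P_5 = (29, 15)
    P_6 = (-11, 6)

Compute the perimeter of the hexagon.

|P_1P_2| = √((12)² + (-5)²) = √169 = 13
|P_2P_3| = √((24)² + (7)²) = √625 = 25
|P_3P_4| = √((-3)² + (0)²) = √9 = 3
|P_4P_5| = √((0)² + (7)²) = √49 = 7
|P_5P_6| = √((-40)² + (-9)²) = √1681 = 41
|P_6P_1| = √((7)² + (0)²) = √49 = 7
Perimeter = 13 + 25 + 3 + 7 + 41 + 7 = 96.

96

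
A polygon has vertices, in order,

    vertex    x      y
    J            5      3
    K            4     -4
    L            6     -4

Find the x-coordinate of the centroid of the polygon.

Apply the surveyor's formula. First the cross-terms c_i = x_i·y_{i+1} − x_{i+1}·y_i:
  -32, 8, 38  ⇒  2A = 14, A = 7.
Then Σ (x_i + x_{i+1})·c_i = 210, so x̄ = 210 / (6·7) = 5.

5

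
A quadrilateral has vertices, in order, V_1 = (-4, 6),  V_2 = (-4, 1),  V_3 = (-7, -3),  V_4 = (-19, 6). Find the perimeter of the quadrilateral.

|V_1V_2| = √((0)² + (-5)²) = √25 = 5
|V_2V_3| = √((-3)² + (-4)²) = √25 = 5
|V_3V_4| = √((-12)² + (9)²) = √225 = 15
|V_4V_1| = √((15)² + (0)²) = √225 = 15
Perimeter = 5 + 5 + 15 + 15 = 40.

40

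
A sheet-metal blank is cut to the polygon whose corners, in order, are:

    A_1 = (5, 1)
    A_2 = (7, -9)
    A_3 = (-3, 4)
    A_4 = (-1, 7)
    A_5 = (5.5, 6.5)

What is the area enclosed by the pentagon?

70

Apply the shoelace (surveyor's) formula: 2A = Σ (x_i·y_{i+1} − x_{i+1}·y_i), indices taken mod 5.
A_1→A_2: (5)(-9) − (7)(1) = -52
A_2→A_3: (7)(4) − (-3)(-9) = 1
A_3→A_4: (-3)(7) − (-1)(4) = -17
A_4→A_5: (-1)(6.5) − (5.5)(7) = -45
A_5→A_1: (5.5)(1) − (5)(6.5) = -27
Σ = -140
Area = |Σ|/2 = 70.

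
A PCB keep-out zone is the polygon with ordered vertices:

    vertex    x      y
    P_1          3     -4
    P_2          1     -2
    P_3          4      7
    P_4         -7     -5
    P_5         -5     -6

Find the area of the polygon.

48.5

Cross-terms: -2, 15, 29, 17, 38  ⇒  Σ = 97
Area = |Σ|/2 = 48.5.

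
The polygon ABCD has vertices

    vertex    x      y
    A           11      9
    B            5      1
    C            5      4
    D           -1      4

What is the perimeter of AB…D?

32

|AB| = √((-6)² + (-8)²) = √100 = 10
|BC| = √((0)² + (3)²) = √9 = 3
|CD| = √((-6)² + (0)²) = √36 = 6
|DA| = √((12)² + (5)²) = √169 = 13
Perimeter = 10 + 3 + 6 + 13 = 32.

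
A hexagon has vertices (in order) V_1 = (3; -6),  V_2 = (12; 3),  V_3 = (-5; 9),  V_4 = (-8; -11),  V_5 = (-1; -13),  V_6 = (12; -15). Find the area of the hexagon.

284

Apply the shoelace formula: 2A = Σ (x_i·y_{i+1} − x_{i+1}·y_i), indices taken mod 6.
V_1→V_2: (3)(3) − (12)(-6) = 81
V_2→V_3: (12)(9) − (-5)(3) = 123
V_3→V_4: (-5)(-11) − (-8)(9) = 127
V_4→V_5: (-8)(-13) − (-1)(-11) = 93
V_5→V_6: (-1)(-15) − (12)(-13) = 171
V_6→V_1: (12)(-6) − (3)(-15) = -27
Σ = 568
Area = |Σ|/2 = 284.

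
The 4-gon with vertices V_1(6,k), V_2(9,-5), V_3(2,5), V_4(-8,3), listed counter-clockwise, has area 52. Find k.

The doubled signed area Σ (x_i y_{i+1} − x_{i+1} y_i) is linear in k.
With k=0 it equals 53; the coefficient of k is -17 (from the two edges through V_1).
So -17·k + 53 = 2·52 = 104 ⇒ k = -3.

-3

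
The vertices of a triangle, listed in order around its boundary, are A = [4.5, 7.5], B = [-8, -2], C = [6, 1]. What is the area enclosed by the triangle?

Apply the shoelace formula: 2A = Σ (x_i·y_{i+1} − x_{i+1}·y_i), indices taken mod 3.
Cross-terms: 51, 4, 40.5  ⇒  Σ = 95.5
Area = |Σ|/2 = 47.75.

47.75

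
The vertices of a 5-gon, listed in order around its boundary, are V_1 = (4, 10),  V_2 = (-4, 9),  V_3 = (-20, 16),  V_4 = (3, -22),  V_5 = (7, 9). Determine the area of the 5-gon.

399.5

Apply Gauss's area formula: 2A = Σ (x_i·y_{i+1} − x_{i+1}·y_i), indices taken mod 5.
Cross-terms: 76, 116, 392, 181, 34  ⇒  Σ = 799
Area = |Σ|/2 = 399.5.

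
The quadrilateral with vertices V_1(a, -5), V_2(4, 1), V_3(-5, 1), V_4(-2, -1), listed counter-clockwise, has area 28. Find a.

Write out the shoelace sum; only the two edges meeting at V_1 involve a:
2·Area = [((-2)·(-5) − a·(-1)) + (a·1 − 4·(-5))] + 16
       = 2·a + 46 = 56
⇒ a = 5.

5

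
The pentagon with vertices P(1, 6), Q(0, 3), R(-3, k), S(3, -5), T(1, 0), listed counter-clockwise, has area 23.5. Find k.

Write out the shoelace sum; only the two edges meeting at R involve k:
2·Area = [(0·k − (-3)·3) + ((-3)·(-5) − 3·k)] + 14
       = -3·k + 38 = 47
⇒ k = -3.

-3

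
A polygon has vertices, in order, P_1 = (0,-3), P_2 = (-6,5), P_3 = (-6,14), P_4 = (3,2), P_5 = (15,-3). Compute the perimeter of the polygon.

62

|P_1P_2| = √((-6)² + (8)²) = √100 = 10
|P_2P_3| = √((0)² + (9)²) = √81 = 9
|P_3P_4| = √((9)² + (-12)²) = √225 = 15
|P_4P_5| = √((12)² + (-5)²) = √169 = 13
|P_5P_1| = √((-15)² + (0)²) = √225 = 15
Perimeter = 10 + 9 + 15 + 13 + 15 = 62.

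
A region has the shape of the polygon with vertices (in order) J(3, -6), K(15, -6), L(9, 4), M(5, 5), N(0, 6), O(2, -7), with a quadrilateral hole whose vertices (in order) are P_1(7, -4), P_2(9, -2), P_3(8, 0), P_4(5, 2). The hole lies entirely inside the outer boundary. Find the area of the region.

Outer boundary:
Σ = (72) + (114) + (25) + (30) + (-12) + (9) = 238
Area = |Σ|/2 = 119.
Hole:
Cross-terms: 22, 16, 16, -34  ⇒  Σ = 20
Area = |Σ|/2 = 10.
Net area = 119 − 10 = 109.

109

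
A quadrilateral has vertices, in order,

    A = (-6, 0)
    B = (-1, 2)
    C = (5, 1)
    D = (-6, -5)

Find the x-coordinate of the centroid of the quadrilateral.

Apply the surveyor's formula. First the cross-terms c_i = x_i·y_{i+1} − x_{i+1}·y_i:
  -12, -11, -19, -30  ⇒  2A = -72, A = -36.
Then Σ (x_i + x_{i+1})·c_i = 419, so x̄ = 419 / (6·(-36)) = -419/216.

-419/216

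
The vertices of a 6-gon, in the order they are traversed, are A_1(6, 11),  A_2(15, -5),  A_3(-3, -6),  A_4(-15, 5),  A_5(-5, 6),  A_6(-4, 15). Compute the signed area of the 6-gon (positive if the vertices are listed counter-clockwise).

-327.5

Apply the shoelace formula: 2A = Σ (x_i·y_{i+1} − x_{i+1}·y_i), indices taken mod 6.
Σ = (-195) + (-105) + (-105) + (-65) + (-51) + (-134) = -655
Signed area = Σ/2 = -327.5 (negative ⇒ clockwise traversal).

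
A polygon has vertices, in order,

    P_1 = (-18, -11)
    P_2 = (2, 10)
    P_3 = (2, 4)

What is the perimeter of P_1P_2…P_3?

|P_1P_2| = √((20)² + (21)²) = √841 = 29
|P_2P_3| = √((0)² + (-6)²) = √36 = 6
|P_3P_1| = √((-20)² + (-15)²) = √625 = 25
Perimeter = 29 + 6 + 25 = 60.

60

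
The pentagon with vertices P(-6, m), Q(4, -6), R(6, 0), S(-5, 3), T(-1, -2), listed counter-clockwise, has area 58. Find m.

-5

Write out the shoelace sum; only the two edges meeting at P involve m:
2·Area = [((-1)·m − (-6)·(-2)) + ((-6)·(-6) − 4·m)] + 67
       = -5·m + 91 = 116
⇒ m = -5.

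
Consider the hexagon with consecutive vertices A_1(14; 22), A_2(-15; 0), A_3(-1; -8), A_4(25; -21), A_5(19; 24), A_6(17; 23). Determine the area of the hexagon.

875.5

Apply the surveyor's formula: 2A = Σ (x_i·y_{i+1} − x_{i+1}·y_i), indices taken mod 6.
Σ = (330) + (120) + (221) + (999) + (29) + (52) = 1751
Area = |Σ|/2 = 875.5.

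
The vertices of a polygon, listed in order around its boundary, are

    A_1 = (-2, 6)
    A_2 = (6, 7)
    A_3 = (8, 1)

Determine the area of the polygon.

25

Apply the shoelace formula: 2A = Σ (x_i·y_{i+1} − x_{i+1}·y_i), indices taken mod 3.
Cross-terms: -50, -50, 50  ⇒  Σ = -50
Area = |Σ|/2 = 25.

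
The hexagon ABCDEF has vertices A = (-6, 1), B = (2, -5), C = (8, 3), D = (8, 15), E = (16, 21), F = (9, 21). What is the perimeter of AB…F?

|AB| = √((8)² + (-6)²) = √100 = 10
|BC| = √((6)² + (8)²) = √100 = 10
|CD| = √((0)² + (12)²) = √144 = 12
|DE| = √((8)² + (6)²) = √100 = 10
|EF| = √((-7)² + (0)²) = √49 = 7
|FA| = √((-15)² + (-20)²) = √625 = 25
Perimeter = 10 + 10 + 12 + 10 + 7 + 25 = 74.

74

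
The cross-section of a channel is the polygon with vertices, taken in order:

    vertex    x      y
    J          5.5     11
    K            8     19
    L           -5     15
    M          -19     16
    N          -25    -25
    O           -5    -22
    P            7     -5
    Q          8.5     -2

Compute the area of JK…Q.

Apply the shoelace (surveyor's) formula: 2A = Σ (x_i·y_{i+1} − x_{i+1}·y_i), indices taken mod 8.
Σ = (16.5) + (215) + (205) + (875) + (425) + (179) + (28.5) + (104.5) = 2048.5
Area = |Σ|/2 = 1024.25.

1024.25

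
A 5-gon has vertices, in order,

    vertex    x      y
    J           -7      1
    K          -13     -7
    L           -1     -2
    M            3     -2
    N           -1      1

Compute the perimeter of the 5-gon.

|JK| = √((-6)² + (-8)²) = √100 = 10
|KL| = √((12)² + (5)²) = √169 = 13
|LM| = √((4)² + (0)²) = √16 = 4
|MN| = √((-4)² + (3)²) = √25 = 5
|NJ| = √((-6)² + (0)²) = √36 = 6
Perimeter = 10 + 13 + 4 + 5 + 6 = 38.

38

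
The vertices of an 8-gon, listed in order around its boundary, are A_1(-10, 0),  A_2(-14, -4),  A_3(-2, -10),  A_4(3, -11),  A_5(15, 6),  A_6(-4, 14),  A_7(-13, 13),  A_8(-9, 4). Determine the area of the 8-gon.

Apply the shoelace formula: 2A = Σ (x_i·y_{i+1} − x_{i+1}·y_i), indices taken mod 8.
Σ = (40) + (132) + (52) + (183) + (234) + (130) + (65) + (40) = 876
Area = |Σ|/2 = 438.

438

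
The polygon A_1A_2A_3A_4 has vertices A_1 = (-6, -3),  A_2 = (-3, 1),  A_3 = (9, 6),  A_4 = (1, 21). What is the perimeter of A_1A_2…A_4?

60

|A_1A_2| = √((3)² + (4)²) = √25 = 5
|A_2A_3| = √((12)² + (5)²) = √169 = 13
|A_3A_4| = √((-8)² + (15)²) = √289 = 17
|A_4A_1| = √((-7)² + (-24)²) = √625 = 25
Perimeter = 5 + 13 + 17 + 25 = 60.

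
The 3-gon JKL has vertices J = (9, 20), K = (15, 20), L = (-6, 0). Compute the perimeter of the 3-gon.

|JK| = √((6)² + (0)²) = √36 = 6
|KL| = √((-21)² + (-20)²) = √841 = 29
|LJ| = √((15)² + (20)²) = √625 = 25
Perimeter = 6 + 29 + 25 = 60.

60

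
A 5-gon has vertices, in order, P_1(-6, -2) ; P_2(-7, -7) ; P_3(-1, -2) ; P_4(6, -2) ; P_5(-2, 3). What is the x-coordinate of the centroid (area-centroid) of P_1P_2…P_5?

Apply the surveyor's formula. First the cross-terms c_i = x_i·y_{i+1} − x_{i+1}·y_i:
  28, 7, 14, 14, 22  ⇒  2A = 85, A = 42.5.
Then Σ (x_i + x_{i+1})·c_i = -470, so x̄ = -470 / (6·42.5) = -94/51.

-94/51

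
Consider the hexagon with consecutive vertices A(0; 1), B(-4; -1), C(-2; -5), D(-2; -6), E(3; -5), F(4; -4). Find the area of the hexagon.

32

A→B: (0)(-1) − (-4)(1) = 4
B→C: (-4)(-5) − (-2)(-1) = 18
C→D: (-2)(-6) − (-2)(-5) = 2
D→E: (-2)(-5) − (3)(-6) = 28
E→F: (3)(-4) − (4)(-5) = 8
F→A: (4)(1) − (0)(-4) = 4
Σ = 64
Area = |Σ|/2 = 32.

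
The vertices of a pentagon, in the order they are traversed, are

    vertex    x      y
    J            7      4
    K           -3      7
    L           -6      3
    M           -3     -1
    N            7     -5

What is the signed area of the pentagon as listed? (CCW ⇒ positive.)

Apply the surveyor's formula: 2A = Σ (x_i·y_{i+1} − x_{i+1}·y_i), indices taken mod 5.
Σ = (61) + (33) + (15) + (22) + (63) = 194
Signed area = Σ/2 = 97 (positive ⇒ counter-clockwise traversal).

97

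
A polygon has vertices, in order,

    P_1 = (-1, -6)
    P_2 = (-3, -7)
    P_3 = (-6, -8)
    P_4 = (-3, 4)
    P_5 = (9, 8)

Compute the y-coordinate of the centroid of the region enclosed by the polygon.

23/61

Apply the shoelace (surveyor's) formula. First the cross-terms c_i = x_i·y_{i+1} − x_{i+1}·y_i:
  -11, -18, -48, -60, -46  ⇒  2A = -183, A = -91.5.
Then Σ (y_i + y_{i+1})·c_i = -207, so ȳ = -207 / (6·(-91.5)) = 23/61.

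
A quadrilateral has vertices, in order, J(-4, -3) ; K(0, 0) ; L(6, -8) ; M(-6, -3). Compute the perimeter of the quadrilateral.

30

|JK| = √((4)² + (3)²) = √25 = 5
|KL| = √((6)² + (-8)²) = √100 = 10
|LM| = √((-12)² + (5)²) = √169 = 13
|MJ| = √((2)² + (0)²) = √4 = 2
Perimeter = 5 + 10 + 13 + 2 = 30.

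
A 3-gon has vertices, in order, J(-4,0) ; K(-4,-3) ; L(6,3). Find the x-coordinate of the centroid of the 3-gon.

Apply the surveyor's formula. First the cross-terms c_i = x_i·y_{i+1} − x_{i+1}·y_i:
  12, 6, 12  ⇒  2A = 30, A = 15.
Then Σ (x_i + x_{i+1})·c_i = -60, so x̄ = -60 / (6·15) = -2/3.

-2/3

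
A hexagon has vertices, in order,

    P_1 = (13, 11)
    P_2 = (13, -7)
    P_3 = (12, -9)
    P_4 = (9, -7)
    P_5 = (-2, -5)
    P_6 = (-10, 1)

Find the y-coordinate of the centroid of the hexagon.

Apply the shoelace formula. First the cross-terms c_i = x_i·y_{i+1} − x_{i+1}·y_i:
  -234, -33, -3, -59, -52, -123  ⇒  2A = -504, A = -252.
Then Σ (y_i + y_{i+1})·c_i = -920, so ȳ = -920 / (6·(-252)) = 115/189.

115/189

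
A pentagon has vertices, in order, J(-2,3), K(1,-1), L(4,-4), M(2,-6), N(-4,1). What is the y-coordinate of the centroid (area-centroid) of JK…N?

-76/49

Apply the shoelace (surveyor's) formula. First the cross-terms c_i = x_i·y_{i+1} − x_{i+1}·y_i:
  -1, 0, -16, -22, -10  ⇒  2A = -49, A = -24.5.
Then Σ (y_i + y_{i+1})·c_i = 228, so ȳ = 228 / (6·(-24.5)) = -76/49.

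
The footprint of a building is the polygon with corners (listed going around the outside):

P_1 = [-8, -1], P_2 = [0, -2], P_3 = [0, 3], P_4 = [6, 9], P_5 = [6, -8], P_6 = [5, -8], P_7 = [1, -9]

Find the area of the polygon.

Apply Gauss's area formula: 2A = Σ (x_i·y_{i+1} − x_{i+1}·y_i), indices taken mod 7.
Σ = (16) + (0) + (-18) + (-102) + (-8) + (-37) + (-73) = -222
Area = |Σ|/2 = 111.

111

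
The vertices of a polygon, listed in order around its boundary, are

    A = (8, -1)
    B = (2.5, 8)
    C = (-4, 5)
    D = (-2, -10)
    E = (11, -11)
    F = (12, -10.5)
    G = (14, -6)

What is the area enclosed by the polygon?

209.25

Apply the shoelace formula: 2A = Σ (x_i·y_{i+1} − x_{i+1}·y_i), indices taken mod 7.
Cross-terms: 66.5, 44.5, 50, 132, 16.5, 75, 34  ⇒  Σ = 418.5
Area = |Σ|/2 = 209.25.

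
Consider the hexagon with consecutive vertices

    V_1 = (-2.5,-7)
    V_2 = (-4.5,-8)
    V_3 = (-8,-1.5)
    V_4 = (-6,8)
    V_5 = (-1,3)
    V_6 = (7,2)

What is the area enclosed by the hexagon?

109.375

V_1→V_2: (-2.5)(-8) − (-4.5)(-7) = -11.5
V_2→V_3: (-4.5)(-1.5) − (-8)(-8) = -57.25
V_3→V_4: (-8)(8) − (-6)(-1.5) = -73
V_4→V_5: (-6)(3) − (-1)(8) = -10
V_5→V_6: (-1)(2) − (7)(3) = -23
V_6→V_1: (7)(-7) − (-2.5)(2) = -44
Σ = -218.75
Area = |Σ|/2 = 109.375.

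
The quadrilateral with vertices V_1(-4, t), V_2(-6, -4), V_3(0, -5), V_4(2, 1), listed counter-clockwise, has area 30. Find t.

0

Write out the shoelace sum; only the two edges meeting at V_1 involve t:
2·Area = [(2·t − (-4)·1) + ((-4)·(-4) − (-6)·t)] + 40
       = 8·t + 60 = 60
⇒ t = 0.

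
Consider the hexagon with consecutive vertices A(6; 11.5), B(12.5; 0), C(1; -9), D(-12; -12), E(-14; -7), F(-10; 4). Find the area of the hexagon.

362.625

Apply the shoelace (surveyor's) formula: 2A = Σ (x_i·y_{i+1} − x_{i+1}·y_i), indices taken mod 6.
Cross-terms: -143.75, -112.5, -120, -84, -126, -139  ⇒  Σ = -725.25
Area = |Σ|/2 = 362.625.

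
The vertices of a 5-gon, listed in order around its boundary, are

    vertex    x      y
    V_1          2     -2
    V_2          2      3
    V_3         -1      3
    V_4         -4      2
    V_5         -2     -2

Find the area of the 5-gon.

24.5

Σ = (10) + (9) + (10) + (12) + (8) = 49
Area = |Σ|/2 = 24.5.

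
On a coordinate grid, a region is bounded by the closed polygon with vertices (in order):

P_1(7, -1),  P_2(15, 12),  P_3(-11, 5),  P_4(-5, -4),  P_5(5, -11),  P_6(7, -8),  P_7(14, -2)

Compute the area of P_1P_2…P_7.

292.5

Apply the shoelace formula: 2A = Σ (x_i·y_{i+1} − x_{i+1}·y_i), indices taken mod 7.
Σ = (99) + (207) + (69) + (75) + (37) + (98) + (0) = 585
Area = |Σ|/2 = 292.5.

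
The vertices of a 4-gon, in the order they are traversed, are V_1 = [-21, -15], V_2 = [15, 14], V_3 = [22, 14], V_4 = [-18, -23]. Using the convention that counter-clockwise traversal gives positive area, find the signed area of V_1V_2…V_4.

Cross-terms: -69, -98, -254, -213  ⇒  Σ = -634
Signed area = Σ/2 = -317 (negative ⇒ clockwise traversal).

-317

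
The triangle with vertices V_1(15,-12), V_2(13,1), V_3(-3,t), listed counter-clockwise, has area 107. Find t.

-2

Write out the shoelace sum; only the two edges meeting at V_3 involve t:
2·Area = [(13·t − (-3)·1) + ((-3)·(-12) − 15·t)] + 171
       = -2·t + 210 = 214
⇒ t = -2.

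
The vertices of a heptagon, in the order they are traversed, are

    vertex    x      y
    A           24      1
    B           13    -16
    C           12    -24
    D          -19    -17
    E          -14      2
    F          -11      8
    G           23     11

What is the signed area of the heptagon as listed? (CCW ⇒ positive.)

-1044.5

Apply Gauss's area formula: 2A = Σ (x_i·y_{i+1} − x_{i+1}·y_i), indices taken mod 7.
A→B: (24)(-16) − (13)(1) = -397
B→C: (13)(-24) − (12)(-16) = -120
C→D: (12)(-17) − (-19)(-24) = -660
D→E: (-19)(2) − (-14)(-17) = -276
E→F: (-14)(8) − (-11)(2) = -90
F→G: (-11)(11) − (23)(8) = -305
G→A: (23)(1) − (24)(11) = -241
Σ = -2089
Signed area = Σ/2 = -1044.5 (negative ⇒ clockwise traversal).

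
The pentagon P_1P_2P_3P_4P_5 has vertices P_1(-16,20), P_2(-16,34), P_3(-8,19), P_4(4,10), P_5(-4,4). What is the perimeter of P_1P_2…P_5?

|P_1P_2| = √((0)² + (14)²) = √196 = 14
|P_2P_3| = √((8)² + (-15)²) = √289 = 17
|P_3P_4| = √((12)² + (-9)²) = √225 = 15
|P_4P_5| = √((-8)² + (-6)²) = √100 = 10
|P_5P_1| = √((-12)² + (16)²) = √400 = 20
Perimeter = 14 + 17 + 15 + 10 + 20 = 76.

76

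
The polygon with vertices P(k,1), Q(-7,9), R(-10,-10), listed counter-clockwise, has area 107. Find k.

3

The doubled signed area Σ (x_i y_{i+1} − x_{i+1} y_i) is linear in k.
With k=0 it equals 157; the coefficient of k is 19 (from the two edges through P).
So 19·k + 157 = 2·107 = 214 ⇒ k = 3.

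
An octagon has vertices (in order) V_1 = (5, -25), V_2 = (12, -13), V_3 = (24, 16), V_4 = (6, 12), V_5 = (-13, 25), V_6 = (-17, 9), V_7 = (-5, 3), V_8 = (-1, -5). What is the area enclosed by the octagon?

808.5

Cross-terms: 235, 504, 192, 306, 308, -6, 28, 50  ⇒  Σ = 1617
Area = |Σ|/2 = 808.5.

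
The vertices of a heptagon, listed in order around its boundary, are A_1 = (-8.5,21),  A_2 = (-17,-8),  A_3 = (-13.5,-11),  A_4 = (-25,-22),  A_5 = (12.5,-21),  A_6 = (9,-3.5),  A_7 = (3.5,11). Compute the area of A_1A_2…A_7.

874.75

Σ = (425) + (79) + (22) + (800) + (145.25) + (111.25) + (167) = 1749.5
Area = |Σ|/2 = 874.75.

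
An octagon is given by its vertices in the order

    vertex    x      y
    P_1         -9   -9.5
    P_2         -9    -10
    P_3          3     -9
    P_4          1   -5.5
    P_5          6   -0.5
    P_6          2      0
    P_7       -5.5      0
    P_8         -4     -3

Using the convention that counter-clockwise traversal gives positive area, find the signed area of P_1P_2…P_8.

Apply the surveyor's formula: 2A = Σ (x_i·y_{i+1} − x_{i+1}·y_i), indices taken mod 8.
Cross-terms: 4.5, 111, -7.5, 32.5, 1, 0, 16.5, 11  ⇒  Σ = 169
Signed area = Σ/2 = 84.5 (positive ⇒ counter-clockwise traversal).

84.5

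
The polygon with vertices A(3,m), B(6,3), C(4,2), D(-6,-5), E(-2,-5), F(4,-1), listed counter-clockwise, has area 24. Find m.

-1

The doubled signed area Σ (x_i y_{i+1} − x_{i+1} y_i) is linear in m.
With m=0 it equals 46; the coefficient of m is -2 (from the two edges through A).
So -2·m + 46 = 2·24 = 48 ⇒ m = -1.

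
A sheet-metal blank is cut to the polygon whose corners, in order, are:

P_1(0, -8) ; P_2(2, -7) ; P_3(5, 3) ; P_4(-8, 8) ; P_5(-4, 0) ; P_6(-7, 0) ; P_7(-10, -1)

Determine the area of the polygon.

Apply the shoelace formula: 2A = Σ (x_i·y_{i+1} − x_{i+1}·y_i), indices taken mod 7.
Σ = (16) + (41) + (64) + (32) + (0) + (7) + (80) = 240
Area = |Σ|/2 = 120.

120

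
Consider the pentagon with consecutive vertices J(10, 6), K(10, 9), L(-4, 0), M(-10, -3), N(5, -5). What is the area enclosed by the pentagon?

111.5

Apply Gauss's area formula: 2A = Σ (x_i·y_{i+1} − x_{i+1}·y_i), indices taken mod 5.
Σ = (30) + (36) + (12) + (65) + (80) = 223
Area = |Σ|/2 = 111.5.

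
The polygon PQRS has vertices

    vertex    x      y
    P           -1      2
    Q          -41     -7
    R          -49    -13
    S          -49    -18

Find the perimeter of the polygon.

|PQ| = √((-40)² + (-9)²) = √1681 = 41
|QR| = √((-8)² + (-6)²) = √100 = 10
|RS| = √((0)² + (-5)²) = √25 = 5
|SP| = √((48)² + (20)²) = √2704 = 52
Perimeter = 41 + 10 + 5 + 52 = 108.

108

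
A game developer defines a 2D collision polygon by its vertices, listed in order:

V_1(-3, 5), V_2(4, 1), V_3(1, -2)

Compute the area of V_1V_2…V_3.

Apply the shoelace formula: 2A = Σ (x_i·y_{i+1} − x_{i+1}·y_i), indices taken mod 3.
Σ = (-23) + (-9) + (-1) = -33
Area = |Σ|/2 = 16.5.

16.5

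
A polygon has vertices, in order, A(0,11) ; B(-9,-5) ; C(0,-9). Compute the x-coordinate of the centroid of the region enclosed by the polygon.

-3

Apply the surveyor's formula. First the cross-terms c_i = x_i·y_{i+1} − x_{i+1}·y_i:
  99, 81, 0  ⇒  2A = 180, A = 90.
Then Σ (x_i + x_{i+1})·c_i = -1620, so x̄ = -1620 / (6·90) = -3.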